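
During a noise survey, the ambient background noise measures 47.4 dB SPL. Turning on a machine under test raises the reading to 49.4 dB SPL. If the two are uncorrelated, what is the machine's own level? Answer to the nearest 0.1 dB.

Remove the background by subtracting linear intensities:
L_src = 10·log₁₀(10^(49.4/10) − 10^(47.4/10)) = 10·log₁₀(32140) = 45.1 dB SPL.

45.1 dB SPL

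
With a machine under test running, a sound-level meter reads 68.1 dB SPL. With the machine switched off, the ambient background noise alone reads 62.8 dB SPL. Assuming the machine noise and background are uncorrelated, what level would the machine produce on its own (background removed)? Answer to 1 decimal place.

Remove the background by subtracting linear intensities:
L_src = 10·log₁₀(10^(68.1/10) − 10^(62.8/10)) = 10·log₁₀(4551000) = 66.6 dB SPL.

66.6 dB SPL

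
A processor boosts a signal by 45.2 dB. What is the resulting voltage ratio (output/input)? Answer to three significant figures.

Voltage ratio = 10^(dB/20).
10^(45.2/20) = 10^(2.260) = 182.

182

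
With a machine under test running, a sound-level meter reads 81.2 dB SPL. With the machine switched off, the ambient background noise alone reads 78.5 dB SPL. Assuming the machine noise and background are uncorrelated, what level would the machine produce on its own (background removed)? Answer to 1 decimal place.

Subtract intensities: L_src = 10·log₁₀(10^(L_total/10) − 10^(L_bg/10)).
L_src = 10·log₁₀(10^(81.2/10) − 10^(78.5/10)) = 10·log₁₀(61030000) = 77.9 dB SPL.

77.9 dB SPL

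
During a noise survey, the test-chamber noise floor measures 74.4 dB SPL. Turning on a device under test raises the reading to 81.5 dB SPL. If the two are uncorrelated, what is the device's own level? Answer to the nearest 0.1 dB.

Subtract intensities: L_src = 10·log₁₀(10^(L_total/10) − 10^(L_bg/10)).
L_src = 10·log₁₀(10^(81.5/10) − 10^(74.4/10)) = 10·log₁₀(113700000) = 80.6 dB SPL.

80.6 dB SPL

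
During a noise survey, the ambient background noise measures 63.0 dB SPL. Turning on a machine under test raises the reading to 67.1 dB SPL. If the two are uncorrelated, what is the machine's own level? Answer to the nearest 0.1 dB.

65.0 dB SPL

Background correction is a power subtraction:
L_src = 10·log₁₀(10^(67.1/10) − 10^(63.0/10)) = 10·log₁₀(3133000) = 65.0 dB SPL.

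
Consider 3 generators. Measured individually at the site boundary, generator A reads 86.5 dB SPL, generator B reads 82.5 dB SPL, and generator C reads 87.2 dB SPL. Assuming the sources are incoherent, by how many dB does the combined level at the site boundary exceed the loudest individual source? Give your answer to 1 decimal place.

3.4 dB

Uncorrelated sources add in intensity (power), not in dB.
L_total = 10·log₁₀(10^(86.5/10) + 10^(82.5/10) + 10^(87.2/10)) = 90.60 dB SPL.
Excess over the loudest (87.2 dB): 90.60 − 87.2 = 3.4 dB.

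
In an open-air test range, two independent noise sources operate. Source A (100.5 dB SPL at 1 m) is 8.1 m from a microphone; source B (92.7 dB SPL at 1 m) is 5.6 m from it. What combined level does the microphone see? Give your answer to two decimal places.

83.62 dB SPL

At the listener: L_A = 100.5 − 20·log₁₀(8.1) = 82.330 dB; L_B = 92.7 − 20·log₁₀(5.6) = 77.736 dB.
Combined: 10·log₁₀(10^(82.330/10)+10^(77.736/10)) = 83.62 dB SPL.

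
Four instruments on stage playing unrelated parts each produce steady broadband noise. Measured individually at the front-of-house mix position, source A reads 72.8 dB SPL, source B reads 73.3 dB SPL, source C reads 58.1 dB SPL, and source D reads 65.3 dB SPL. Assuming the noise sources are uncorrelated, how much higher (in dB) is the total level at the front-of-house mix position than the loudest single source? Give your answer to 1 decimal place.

3.2 dB

Incoherent sources sum as intensities:
L_total = 10·log₁₀(10^(72.8/10) + 10^(73.3/10) + 10^(58.1/10) + 10^(65.3/10)) = 76.48 dB SPL.
Excess over the loudest (73.3 dB): 76.48 − 73.3 = 3.2 dB.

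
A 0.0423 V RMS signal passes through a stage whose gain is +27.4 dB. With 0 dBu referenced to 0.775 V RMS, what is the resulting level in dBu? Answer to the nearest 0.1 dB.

Input level: 20·log₁₀(0.0423/0.775) = -25.26 dBu.
Output: -25.26 + 27.4 = +2.1 dBu.

+2.1 dBu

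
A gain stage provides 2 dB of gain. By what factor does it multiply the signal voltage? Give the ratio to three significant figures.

Voltage ratio = 10^(dB/20).
10^(2/20) = 10^(0.1000) = 1.26.

1.26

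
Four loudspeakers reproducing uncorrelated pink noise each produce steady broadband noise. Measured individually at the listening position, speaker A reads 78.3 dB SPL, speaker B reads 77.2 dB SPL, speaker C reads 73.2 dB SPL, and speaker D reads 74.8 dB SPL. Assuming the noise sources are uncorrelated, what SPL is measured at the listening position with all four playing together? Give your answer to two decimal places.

Uncorrelated sources add in intensity (power), not in dB.
L_total = 10·log₁₀(10^(78.3/10) + 10^(77.2/10) + 10^(73.2/10) + 10^(74.8/10)) = 10·log₁₀(171200000) = 82.33 dB SPL.

82.33 dB SPL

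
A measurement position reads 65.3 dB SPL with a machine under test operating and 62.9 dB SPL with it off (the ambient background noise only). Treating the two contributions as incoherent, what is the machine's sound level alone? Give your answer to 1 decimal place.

61.6 dB SPL

Subtract intensities: L_src = 10·log₁₀(10^(L_total/10) − 10^(L_bg/10)).
L_src = 10·log₁₀(10^(65.3/10) − 10^(62.9/10)) = 10·log₁₀(1439000) = 61.6 dB SPL.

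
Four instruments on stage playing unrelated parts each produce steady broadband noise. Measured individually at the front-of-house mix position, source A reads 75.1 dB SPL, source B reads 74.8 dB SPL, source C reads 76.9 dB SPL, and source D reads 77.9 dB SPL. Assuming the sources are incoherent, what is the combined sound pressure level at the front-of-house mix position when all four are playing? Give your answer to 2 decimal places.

82.39 dB SPL

Incoherent sources sum as intensities:
L_total = 10·log₁₀(10^(75.1/10) + 10^(74.8/10) + 10^(76.9/10) + 10^(77.9/10)) = 10·log₁₀(173200000) = 82.39 dB SPL.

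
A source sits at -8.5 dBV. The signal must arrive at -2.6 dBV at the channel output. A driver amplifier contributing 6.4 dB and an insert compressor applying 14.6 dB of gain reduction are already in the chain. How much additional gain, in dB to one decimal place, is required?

14.1 dB

The required make-up gain is the shortfall in the dB sum.
G = -2.6 − (-8.5) − 6.4 + 14.6 = 14.1 dB.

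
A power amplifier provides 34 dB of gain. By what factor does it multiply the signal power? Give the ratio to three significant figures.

Power ratio = 10^(dB/10).
10^(34/10) = 10^(3.400) = 2510.

2510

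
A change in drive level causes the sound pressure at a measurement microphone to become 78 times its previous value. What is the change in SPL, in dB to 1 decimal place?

Sound pressure is an amplitude quantity: ΔL = 20·log₁₀(p₂/p₁).
20·log₁₀(78) = 37.8 dB.

37.8 dB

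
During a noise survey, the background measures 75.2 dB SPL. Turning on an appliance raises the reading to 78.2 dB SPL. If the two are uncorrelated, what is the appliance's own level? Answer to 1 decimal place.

75.2 dB SPL

Remove the background by subtracting linear intensities:
L_src = 10·log₁₀(10^(78.2/10) − 10^(75.2/10)) = 10·log₁₀(32960000) = 75.2 dB SPL.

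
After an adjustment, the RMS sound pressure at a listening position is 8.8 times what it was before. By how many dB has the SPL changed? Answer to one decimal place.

SPL change from a pressure ratio uses the 20·log₁₀ form:
20·log₁₀(8.8) = 18.9 dB.

18.9 dB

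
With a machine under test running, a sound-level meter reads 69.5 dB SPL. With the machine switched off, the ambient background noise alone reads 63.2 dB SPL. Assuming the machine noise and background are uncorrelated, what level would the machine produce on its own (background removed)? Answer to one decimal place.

68.3 dB SPL

Background correction is a power subtraction:
L_src = 10·log₁₀(10^(69.5/10) − 10^(63.2/10)) = 10·log₁₀(6823000) = 68.3 dB SPL.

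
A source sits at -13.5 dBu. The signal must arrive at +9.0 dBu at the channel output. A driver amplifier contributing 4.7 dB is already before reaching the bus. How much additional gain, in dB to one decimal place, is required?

The required make-up gain is the shortfall in the dB sum.
G = +9.0 − (-13.5) − 4.7 = 17.8 dB.

17.8 dB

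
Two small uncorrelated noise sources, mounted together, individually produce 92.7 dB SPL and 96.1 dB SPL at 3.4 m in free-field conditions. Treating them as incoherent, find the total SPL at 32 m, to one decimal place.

Combined at 3.4 m: 10·log₁₀(10^(92.7/10)+10^(96.1/10)) = 97.73 dB SPL.
Then apply −20·log₁₀(32/3.4) = -19.47 dB → 78.3 dB SPL.

78.3 dB SPL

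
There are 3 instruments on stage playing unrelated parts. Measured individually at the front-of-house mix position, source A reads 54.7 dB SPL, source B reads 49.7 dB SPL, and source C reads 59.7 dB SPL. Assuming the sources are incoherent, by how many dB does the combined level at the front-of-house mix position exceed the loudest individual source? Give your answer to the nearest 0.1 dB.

1.5 dB

Incoherent sources sum as intensities:
L_total = 10·log₁₀(10^(54.7/10) + 10^(49.7/10) + 10^(59.7/10)) = 61.21 dB SPL.
Excess over the loudest (59.7 dB): 61.21 − 59.7 = 1.5 dB.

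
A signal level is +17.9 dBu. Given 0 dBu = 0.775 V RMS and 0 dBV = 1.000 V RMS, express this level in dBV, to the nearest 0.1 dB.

The offset between the scales is 20·log₁₀(0.775/1.000) = −2.214 dB.
So dBV = +17.9 − 2.214 = +15.7 dBV.

+15.7 dBV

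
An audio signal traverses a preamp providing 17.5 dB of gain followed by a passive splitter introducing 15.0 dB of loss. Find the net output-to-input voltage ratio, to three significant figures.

Net gain = 17.5 + (−15.0) = 2.5 dB.
Voltage ratio = 10^(2.5/20) = 1.33.

1.33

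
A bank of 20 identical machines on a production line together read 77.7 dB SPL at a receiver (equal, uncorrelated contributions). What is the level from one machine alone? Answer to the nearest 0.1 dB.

20 equal incoherent sources add 10·log₁₀(20) = 13.01 dB over one source.
L_one = 77.7 − 13.01 = 64.7 dB SPL.

64.7 dB SPL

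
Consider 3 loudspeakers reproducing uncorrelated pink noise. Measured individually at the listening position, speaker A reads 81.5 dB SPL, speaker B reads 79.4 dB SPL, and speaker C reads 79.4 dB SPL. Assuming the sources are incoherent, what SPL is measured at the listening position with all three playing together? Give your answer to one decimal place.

85.0 dB SPL

Add the sources as powers (linear), then convert back to dB:
L_total = 10·log₁₀(10^(81.5/10) + 10^(79.4/10) + 10^(79.4/10)) = 10·log₁₀(315400000) = 85.0 dB SPL.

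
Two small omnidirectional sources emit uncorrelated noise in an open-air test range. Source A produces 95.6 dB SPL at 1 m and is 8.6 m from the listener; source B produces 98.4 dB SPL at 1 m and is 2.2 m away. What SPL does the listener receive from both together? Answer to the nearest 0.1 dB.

At the listener: L_A = 95.6 − 20·log₁₀(8.6) = 76.91 dB; L_B = 98.4 − 20·log₁₀(2.2) = 91.55 dB.
Combined: 10·log₁₀(10^(76.91/10)+10^(91.55/10)) = 91.7 dB SPL.

91.7 dB SPL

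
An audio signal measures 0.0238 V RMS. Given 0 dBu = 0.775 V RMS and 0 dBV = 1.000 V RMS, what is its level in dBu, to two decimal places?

dBu = 20·log₁₀(V / 0.775 V).
20·log₁₀(0.0238/0.775) = -30.25 dBu.

-30.25 dBu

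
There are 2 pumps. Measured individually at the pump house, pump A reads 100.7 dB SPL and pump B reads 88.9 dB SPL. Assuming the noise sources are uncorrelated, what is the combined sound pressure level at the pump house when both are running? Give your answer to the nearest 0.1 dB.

Uncorrelated sources add in intensity (power), not in dB.
L_total = 10·log₁₀(10^(100.7/10) + 10^(88.9/10)) = 10·log₁₀(12525000000) = 101.0 dB SPL.

101.0 dB SPL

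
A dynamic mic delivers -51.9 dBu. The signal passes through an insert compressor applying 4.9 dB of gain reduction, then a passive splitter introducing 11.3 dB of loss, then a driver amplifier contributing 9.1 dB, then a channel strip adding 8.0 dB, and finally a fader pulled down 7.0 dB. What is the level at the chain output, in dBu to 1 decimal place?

Cascaded gains and losses add directly in dB.
-51.9 − 4.9 − 11.3 + 9.1 + 8.0 − 7.0 = -58.0 dBu.

-58.0 dBu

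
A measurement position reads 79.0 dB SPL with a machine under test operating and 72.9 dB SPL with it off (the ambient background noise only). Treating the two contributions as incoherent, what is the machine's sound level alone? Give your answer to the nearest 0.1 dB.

Remove the background by subtracting linear intensities:
L_src = 10·log₁₀(10^(79.0/10) − 10^(72.9/10)) = 10·log₁₀(59930000) = 77.8 dB SPL.

77.8 dB SPL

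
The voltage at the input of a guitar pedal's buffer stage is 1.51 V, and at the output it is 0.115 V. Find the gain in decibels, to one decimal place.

Voltage is an amplitude quantity, so gain = 20·log₁₀(V_out/V_in).
20·log₁₀(0.115/1.51) = 20·log₁₀(0.07616) = -22.4 dB.

-22.4 dB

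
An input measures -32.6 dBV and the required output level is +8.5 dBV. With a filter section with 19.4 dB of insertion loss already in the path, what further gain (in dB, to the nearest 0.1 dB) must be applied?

60.5 dB

The required make-up gain is the shortfall in the dB sum.
G = +8.5 − (-32.6) + 19.4 = 60.5 dB.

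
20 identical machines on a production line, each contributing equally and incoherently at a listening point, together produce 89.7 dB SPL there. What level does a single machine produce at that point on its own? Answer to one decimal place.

76.7 dB SPL

20 equal incoherent sources add 10·log₁₀(20) = 13.01 dB over one source.
L_one = 89.7 − 13.01 = 76.7 dB SPL.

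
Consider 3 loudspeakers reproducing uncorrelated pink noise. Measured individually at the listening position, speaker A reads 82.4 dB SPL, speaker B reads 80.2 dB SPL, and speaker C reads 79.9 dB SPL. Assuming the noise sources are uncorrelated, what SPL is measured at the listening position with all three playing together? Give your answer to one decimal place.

85.8 dB SPL

Add the sources as powers (linear), then convert back to dB:
L_total = 10·log₁₀(10^(82.4/10) + 10^(80.2/10) + 10^(79.9/10)) = 10·log₁₀(376200000) = 85.8 dB SPL.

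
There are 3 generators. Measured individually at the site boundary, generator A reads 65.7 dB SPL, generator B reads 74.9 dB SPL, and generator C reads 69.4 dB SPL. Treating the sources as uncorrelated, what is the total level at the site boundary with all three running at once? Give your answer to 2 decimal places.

Incoherent sources sum as intensities:
L_total = 10·log₁₀(10^(65.7/10) + 10^(74.9/10) + 10^(69.4/10)) = 10·log₁₀(43330000) = 76.37 dB SPL.

76.37 dB SPL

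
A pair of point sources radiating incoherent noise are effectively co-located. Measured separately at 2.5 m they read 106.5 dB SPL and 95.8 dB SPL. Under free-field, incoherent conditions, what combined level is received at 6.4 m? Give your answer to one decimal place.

Combined at 2.5 m: 10·log₁₀(10^(106.5/10)+10^(95.8/10)) = 106.85 dB SPL.
Then apply −20·log₁₀(6.4/2.5) = -8.16 dB → 98.7 dB SPL.

98.7 dB SPL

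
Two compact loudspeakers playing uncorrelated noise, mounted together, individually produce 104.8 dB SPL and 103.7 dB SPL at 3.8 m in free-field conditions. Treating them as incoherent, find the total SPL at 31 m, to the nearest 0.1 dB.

Combined at 3.8 m: 10·log₁₀(10^(104.8/10)+10^(103.7/10)) = 107.30 dB SPL.
Then apply −20·log₁₀(31/3.8) = -18.23 dB → 89.1 dB SPL.

89.1 dB SPL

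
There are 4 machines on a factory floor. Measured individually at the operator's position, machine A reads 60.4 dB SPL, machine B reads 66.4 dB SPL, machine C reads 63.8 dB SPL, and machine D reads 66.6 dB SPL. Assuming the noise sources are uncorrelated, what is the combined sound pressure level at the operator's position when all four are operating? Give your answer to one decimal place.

70.9 dB SPL

Uncorrelated sources add in intensity (power), not in dB.
L_total = 10·log₁₀(10^(60.4/10) + 10^(66.4/10) + 10^(63.8/10) + 10^(66.6/10)) = 10·log₁₀(12430000) = 70.9 dB SPL.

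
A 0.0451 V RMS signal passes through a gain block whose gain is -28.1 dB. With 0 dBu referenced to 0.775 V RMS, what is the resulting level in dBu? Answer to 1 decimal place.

Input level: 20·log₁₀(0.0451/0.775) = -24.70 dBu.
Output: -24.70 − 28.1 = -52.8 dBu.

-52.8 dBu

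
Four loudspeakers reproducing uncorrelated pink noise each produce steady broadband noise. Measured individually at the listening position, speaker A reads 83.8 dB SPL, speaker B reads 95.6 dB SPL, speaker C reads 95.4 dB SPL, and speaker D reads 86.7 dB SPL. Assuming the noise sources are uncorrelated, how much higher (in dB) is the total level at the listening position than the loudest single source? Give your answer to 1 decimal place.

3.3 dB

Uncorrelated sources add in intensity (power), not in dB.
L_total = 10·log₁₀(10^(83.8/10) + 10^(95.6/10) + 10^(95.4/10) + 10^(86.7/10)) = 98.92 dB SPL.
Excess over the loudest (95.6 dB): 98.92 − 95.6 = 3.3 dB.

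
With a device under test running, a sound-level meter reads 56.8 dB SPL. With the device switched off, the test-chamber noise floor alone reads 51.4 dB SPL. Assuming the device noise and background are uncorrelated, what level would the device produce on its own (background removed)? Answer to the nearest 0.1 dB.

55.3 dB SPL

Background correction is a power subtraction:
L_src = 10·log₁₀(10^(56.8/10) − 10^(51.4/10)) = 10·log₁₀(340600) = 55.3 dB SPL.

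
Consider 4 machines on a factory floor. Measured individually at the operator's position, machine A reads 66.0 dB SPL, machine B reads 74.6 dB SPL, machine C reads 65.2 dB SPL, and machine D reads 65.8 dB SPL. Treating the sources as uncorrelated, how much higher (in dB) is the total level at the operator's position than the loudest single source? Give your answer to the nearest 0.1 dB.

Uncorrelated sources add in intensity (power), not in dB.
L_total = 10·log₁₀(10^(66.0/10) + 10^(74.6/10) + 10^(65.2/10) + 10^(65.8/10)) = 76.01 dB SPL.
Excess over the loudest (74.6 dB): 76.01 − 74.6 = 1.4 dB.

1.4 dB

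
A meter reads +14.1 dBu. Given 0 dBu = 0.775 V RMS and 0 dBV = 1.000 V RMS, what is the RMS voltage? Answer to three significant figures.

3.93 V

V = 0.775 V × 10^(+14.1/20).
= 0.775 × 5.070 = 3.93 V.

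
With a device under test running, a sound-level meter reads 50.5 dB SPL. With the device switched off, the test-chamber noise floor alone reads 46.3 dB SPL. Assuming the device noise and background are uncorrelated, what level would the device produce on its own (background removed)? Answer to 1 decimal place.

Remove the background by subtracting linear intensities:
L_src = 10·log₁₀(10^(50.5/10) − 10^(46.3/10)) = 10·log₁₀(69540) = 48.4 dB SPL.

48.4 dB SPL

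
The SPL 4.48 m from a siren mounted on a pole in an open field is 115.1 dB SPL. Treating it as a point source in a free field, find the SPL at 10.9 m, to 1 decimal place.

Free-field point source: level drops by 20·log₁₀ of the distance ratio.
ΔL = −20·log₁₀(10.9/4.48) = -7.72 dB, so L₂ = 115.1 + (-7.72) = 107.4 dB SPL.

107.4 dB SPL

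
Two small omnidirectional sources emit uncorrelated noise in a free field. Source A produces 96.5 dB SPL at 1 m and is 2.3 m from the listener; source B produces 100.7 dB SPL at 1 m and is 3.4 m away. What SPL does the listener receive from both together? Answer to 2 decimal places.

92.70 dB SPL

At the listener: L_A = 96.5 − 20·log₁₀(2.3) = 89.265 dB; L_B = 100.7 − 20·log₁₀(3.4) = 90.070 dB.
Combined: 10·log₁₀(10^(89.265/10)+10^(90.070/10)) = 92.70 dB SPL.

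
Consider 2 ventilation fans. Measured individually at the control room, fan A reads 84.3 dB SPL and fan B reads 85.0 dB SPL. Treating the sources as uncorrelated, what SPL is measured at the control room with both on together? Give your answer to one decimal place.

87.7 dB SPL

Incoherent sources sum as intensities:
L_total = 10·log₁₀(10^(84.3/10) + 10^(85.0/10)) = 10·log₁₀(585400000) = 87.7 dB SPL.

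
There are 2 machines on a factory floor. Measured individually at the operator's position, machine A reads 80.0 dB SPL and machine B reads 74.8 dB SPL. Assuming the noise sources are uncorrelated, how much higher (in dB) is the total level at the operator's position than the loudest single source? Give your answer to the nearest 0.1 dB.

Incoherent sources sum as intensities:
L_total = 10·log₁₀(10^(80.0/10) + 10^(74.8/10)) = 81.15 dB SPL.
Excess over the loudest (80.0 dB): 81.15 − 80.0 = 1.1 dB.

1.1 dB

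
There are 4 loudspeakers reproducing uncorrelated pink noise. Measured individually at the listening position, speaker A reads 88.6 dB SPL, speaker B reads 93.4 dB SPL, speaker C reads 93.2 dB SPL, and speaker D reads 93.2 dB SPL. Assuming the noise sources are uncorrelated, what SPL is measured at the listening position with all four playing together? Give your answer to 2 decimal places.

Uncorrelated sources add in intensity (power), not in dB.
L_total = 10·log₁₀(10^(88.6/10) + 10^(93.4/10) + 10^(93.2/10) + 10^(93.2/10)) = 10·log₁₀(7091000000) = 98.51 dB SPL.

98.51 dB SPL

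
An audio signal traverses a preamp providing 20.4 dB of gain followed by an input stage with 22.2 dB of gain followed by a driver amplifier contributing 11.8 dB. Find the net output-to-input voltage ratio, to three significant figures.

Net gain = 20.4 + 22.2 + 11.8 = 54.4 dB.
Voltage ratio = 10^(54.4/20) = 525.

525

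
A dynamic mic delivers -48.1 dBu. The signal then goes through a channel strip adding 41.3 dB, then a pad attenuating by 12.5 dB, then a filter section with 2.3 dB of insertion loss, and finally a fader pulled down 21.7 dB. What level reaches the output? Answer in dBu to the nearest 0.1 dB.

-43.3 dBu

Gain stages sum in dB:
-48.1 + 41.3 − 12.5 − 2.3 − 21.7 = -43.3 dBu.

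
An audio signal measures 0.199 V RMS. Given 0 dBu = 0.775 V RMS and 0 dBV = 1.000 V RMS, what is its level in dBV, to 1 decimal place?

-14.0 dBV

dBV = 20·log₁₀(V / 1.000 V).
20·log₁₀(0.199/1.000) = -14.0 dBV.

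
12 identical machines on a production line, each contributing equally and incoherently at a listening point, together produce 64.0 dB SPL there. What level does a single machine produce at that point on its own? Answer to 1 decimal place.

12 equal incoherent sources add 10·log₁₀(12) = 10.79 dB over one source.
L_one = 64.0 − 10.79 = 53.2 dB SPL.

53.2 dB SPL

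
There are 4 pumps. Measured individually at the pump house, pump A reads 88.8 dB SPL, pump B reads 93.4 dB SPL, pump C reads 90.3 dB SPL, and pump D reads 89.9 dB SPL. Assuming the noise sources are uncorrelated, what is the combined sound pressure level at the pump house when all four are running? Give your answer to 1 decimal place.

Add the sources as powers (linear), then convert back to dB:
L_total = 10·log₁₀(10^(88.8/10) + 10^(93.4/10) + 10^(90.3/10) + 10^(89.9/10)) = 10·log₁₀(4995000000) = 97.0 dB SPL.

97.0 dB SPL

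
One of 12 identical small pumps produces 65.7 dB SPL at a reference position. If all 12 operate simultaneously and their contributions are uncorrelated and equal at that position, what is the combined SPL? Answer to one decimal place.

12 equal incoherent sources raise the level by 10·log₁₀(12) = 10.79 dB.
L_total = 65.7 + 10.79 = 76.5 dB SPL.

76.5 dB SPL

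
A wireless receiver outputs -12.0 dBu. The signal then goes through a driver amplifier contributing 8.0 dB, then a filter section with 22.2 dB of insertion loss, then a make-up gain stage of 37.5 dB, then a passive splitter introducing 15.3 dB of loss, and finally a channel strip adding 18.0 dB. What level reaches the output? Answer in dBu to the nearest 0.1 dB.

In dB, series stages simply add:
-12.0 + 8.0 − 22.2 + 37.5 − 15.3 + 18.0 = +14.0 dBu.

+14.0 dBu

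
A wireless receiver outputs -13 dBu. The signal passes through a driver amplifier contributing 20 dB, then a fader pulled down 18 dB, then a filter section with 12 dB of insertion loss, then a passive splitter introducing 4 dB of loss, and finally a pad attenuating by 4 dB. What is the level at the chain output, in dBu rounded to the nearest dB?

-31 dBu

Gain stages sum in dB:
-13 + 20 − 18 − 12 − 4 − 4 = -31 dBu.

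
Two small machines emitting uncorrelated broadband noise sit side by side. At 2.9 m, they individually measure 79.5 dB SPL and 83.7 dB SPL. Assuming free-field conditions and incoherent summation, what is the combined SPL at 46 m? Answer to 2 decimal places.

Combined at 2.9 m: 10·log₁₀(10^(79.5/10)+10^(83.7/10)) = 85.099 dB SPL.
Then apply −20·log₁₀(46/2.9) = -24.007 dB → 61.09 dB SPL.

61.09 dB SPL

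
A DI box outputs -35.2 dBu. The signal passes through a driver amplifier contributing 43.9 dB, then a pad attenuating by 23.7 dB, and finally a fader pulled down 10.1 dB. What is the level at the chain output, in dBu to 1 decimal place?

-25.1 dBu

Gain stages sum in dB:
-35.2 + 43.9 − 23.7 − 10.1 = -25.1 dBu.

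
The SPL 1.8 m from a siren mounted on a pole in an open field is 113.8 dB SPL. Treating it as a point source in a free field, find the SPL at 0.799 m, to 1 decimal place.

120.9 dB SPL

Inverse-square spreading gives ΔL = −20·log₁₀(d₂/d₁).
ΔL = −20·log₁₀(0.799/1.8) = 7.05 dB, so L₂ = 113.8 + (7.05) = 120.9 dB SPL.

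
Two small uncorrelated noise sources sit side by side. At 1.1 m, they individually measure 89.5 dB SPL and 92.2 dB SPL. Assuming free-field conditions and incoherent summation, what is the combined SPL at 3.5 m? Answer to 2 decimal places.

84.01 dB SPL

Combined at 1.1 m: 10·log₁₀(10^(89.5/10)+10^(92.2/10)) = 94.067 dB SPL.
Then apply −20·log₁₀(3.5/1.1) = -10.054 dB → 84.01 dB SPL.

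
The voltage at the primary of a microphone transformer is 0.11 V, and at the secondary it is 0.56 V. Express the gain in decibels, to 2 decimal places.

14.14 dB

Voltage ratio → dB uses the 20·log₁₀ form:
20·log₁₀(0.56/0.11) = 20·log₁₀(5.091) = 14.14 dB.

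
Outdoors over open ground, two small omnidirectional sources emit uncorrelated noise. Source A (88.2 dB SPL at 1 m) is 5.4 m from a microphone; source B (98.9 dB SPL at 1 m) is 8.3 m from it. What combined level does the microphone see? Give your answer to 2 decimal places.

At the listener: L_A = 88.2 − 20·log₁₀(5.4) = 73.552 dB; L_B = 98.9 − 20·log₁₀(8.3) = 80.518 dB.
Combined: 10·log₁₀(10^(73.552/10)+10^(80.518/10)) = 81.31 dB SPL.

81.31 dB SPL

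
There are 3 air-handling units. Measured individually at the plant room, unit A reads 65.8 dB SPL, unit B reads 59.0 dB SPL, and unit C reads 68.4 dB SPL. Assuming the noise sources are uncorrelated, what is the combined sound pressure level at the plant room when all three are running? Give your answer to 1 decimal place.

70.6 dB SPL

Add the sources as powers (linear), then convert back to dB:
L_total = 10·log₁₀(10^(65.8/10) + 10^(59.0/10) + 10^(68.4/10)) = 10·log₁₀(11510000) = 70.6 dB SPL.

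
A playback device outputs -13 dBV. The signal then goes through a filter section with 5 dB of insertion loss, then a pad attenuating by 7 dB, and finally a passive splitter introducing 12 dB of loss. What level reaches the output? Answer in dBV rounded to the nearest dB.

Gain stages sum in dB:
-13 − 5 − 7 − 12 = -37 dBV.

-37 dBV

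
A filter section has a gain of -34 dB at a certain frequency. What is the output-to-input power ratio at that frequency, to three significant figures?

0.000398

Power ratio = 10^(dB/10).
10^(-34/10) = 10^(-3.400) = 0.000398.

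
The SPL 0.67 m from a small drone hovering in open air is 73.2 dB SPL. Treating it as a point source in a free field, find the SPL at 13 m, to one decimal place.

47.4 dB SPL

Inverse-square spreading gives ΔL = −20·log₁₀(d₂/d₁).
ΔL = −20·log₁₀(13/0.67) = -25.76 dB, so L₂ = 73.2 + (-25.76) = 47.4 dB SPL.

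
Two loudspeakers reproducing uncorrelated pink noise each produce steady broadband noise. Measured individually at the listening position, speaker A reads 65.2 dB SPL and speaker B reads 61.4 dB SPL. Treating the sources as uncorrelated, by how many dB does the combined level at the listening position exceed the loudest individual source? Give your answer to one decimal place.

1.5 dB

Incoherent sources sum as intensities:
L_total = 10·log₁₀(10^(65.2/10) + 10^(61.4/10)) = 66.71 dB SPL.
Excess over the loudest (65.2 dB): 66.71 − 65.2 = 1.5 dB.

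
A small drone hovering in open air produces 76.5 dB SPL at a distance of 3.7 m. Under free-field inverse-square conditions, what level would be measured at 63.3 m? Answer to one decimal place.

51.8 dB SPL

For a point source in a free field, ΔL = −20·log₁₀(d₂/d₁).
ΔL = −20·log₁₀(63.3/3.7) = -24.66 dB, so L₂ = 76.5 + (-24.66) = 51.8 dB SPL.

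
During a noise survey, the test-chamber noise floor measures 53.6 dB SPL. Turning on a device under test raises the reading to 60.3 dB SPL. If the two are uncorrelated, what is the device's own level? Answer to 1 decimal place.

59.3 dB SPL

Background correction is a power subtraction:
L_src = 10·log₁₀(10^(60.3/10) − 10^(53.6/10)) = 10·log₁₀(842400) = 59.3 dB SPL.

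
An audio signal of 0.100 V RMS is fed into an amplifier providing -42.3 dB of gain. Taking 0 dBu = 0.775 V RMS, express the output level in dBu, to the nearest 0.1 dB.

Input level: 20·log₁₀(0.100/0.775) = -17.79 dBu.
Output: -17.79 − 42.3 = -60.1 dBu.

-60.1 dBu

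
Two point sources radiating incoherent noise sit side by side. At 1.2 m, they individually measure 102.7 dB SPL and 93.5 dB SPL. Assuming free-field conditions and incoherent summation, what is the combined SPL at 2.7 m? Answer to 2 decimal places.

96.15 dB SPL

Combined at 1.2 m: 10·log₁₀(10^(102.7/10)+10^(93.5/10)) = 103.193 dB SPL.
Then apply −20·log₁₀(2.7/1.2) = -7.044 dB → 96.15 dB SPL.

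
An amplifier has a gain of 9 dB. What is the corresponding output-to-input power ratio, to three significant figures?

7.94

Power ratio = 10^(dB/10).
10^(9/10) = 10^(0.9000) = 7.94.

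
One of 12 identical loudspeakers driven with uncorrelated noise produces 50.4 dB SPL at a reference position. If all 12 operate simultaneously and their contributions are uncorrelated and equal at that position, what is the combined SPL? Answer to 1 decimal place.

12 equal incoherent sources raise the level by 10·log₁₀(12) = 10.79 dB.
L_total = 50.4 + 10.79 = 61.2 dB SPL.

61.2 dB SPL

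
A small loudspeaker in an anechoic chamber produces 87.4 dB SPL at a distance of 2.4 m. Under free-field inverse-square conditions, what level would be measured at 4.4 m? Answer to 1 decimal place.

Inverse-square spreading gives ΔL = −20·log₁₀(d₂/d₁).
ΔL = −20·log₁₀(4.4/2.4) = -5.26 dB, so L₂ = 87.4 + (-5.26) = 82.1 dB SPL.

82.1 dB SPL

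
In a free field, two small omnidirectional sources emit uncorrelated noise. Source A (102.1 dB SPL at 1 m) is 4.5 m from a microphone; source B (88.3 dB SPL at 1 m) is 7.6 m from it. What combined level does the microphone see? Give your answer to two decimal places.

89.10 dB SPL

At the listener: L_A = 102.1 − 20·log₁₀(4.5) = 89.036 dB; L_B = 88.3 − 20·log₁₀(7.6) = 70.684 dB.
Combined: 10·log₁₀(10^(89.036/10)+10^(70.684/10)) = 89.10 dB SPL.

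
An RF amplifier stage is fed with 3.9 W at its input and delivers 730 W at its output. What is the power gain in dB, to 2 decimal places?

22.72 dB

Power ratio → dB uses the 10·log₁₀ form:
10·log₁₀(730/3.9) = 10·log₁₀(187.2) = 22.72 dB.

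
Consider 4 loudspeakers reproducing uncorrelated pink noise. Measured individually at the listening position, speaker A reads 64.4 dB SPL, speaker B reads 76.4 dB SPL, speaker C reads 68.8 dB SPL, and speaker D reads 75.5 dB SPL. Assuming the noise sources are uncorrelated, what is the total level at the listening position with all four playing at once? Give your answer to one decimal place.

79.5 dB SPL

Add the sources as powers (linear), then convert back to dB:
L_total = 10·log₁₀(10^(64.4/10) + 10^(76.4/10) + 10^(68.8/10) + 10^(75.5/10)) = 10·log₁₀(89470000) = 79.5 dB SPL.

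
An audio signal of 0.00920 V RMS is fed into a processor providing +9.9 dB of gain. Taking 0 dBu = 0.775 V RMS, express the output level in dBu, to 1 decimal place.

-28.6 dBu

Input level: 20·log₁₀(0.00920/0.775) = -38.51 dBu.
Output: -38.51 + 9.9 = -28.6 dBu.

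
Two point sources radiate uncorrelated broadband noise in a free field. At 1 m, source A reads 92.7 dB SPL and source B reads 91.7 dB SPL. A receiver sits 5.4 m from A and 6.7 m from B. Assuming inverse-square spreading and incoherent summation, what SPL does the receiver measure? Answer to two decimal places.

At the listener: L_A = 92.7 − 20·log₁₀(5.4) = 78.052 dB; L_B = 91.7 − 20·log₁₀(6.7) = 75.179 dB.
Combined: 10·log₁₀(10^(78.052/10)+10^(75.179/10)) = 79.86 dB SPL.

79.86 dB SPL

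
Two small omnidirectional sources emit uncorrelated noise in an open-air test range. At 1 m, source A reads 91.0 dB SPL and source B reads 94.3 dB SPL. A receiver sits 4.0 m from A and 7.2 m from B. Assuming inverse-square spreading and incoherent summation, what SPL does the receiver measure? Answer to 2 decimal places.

At the listener: L_A = 91.0 − 20·log₁₀(4.0) = 78.959 dB; L_B = 94.3 − 20·log₁₀(7.2) = 77.153 dB.
Combined: 10·log₁₀(10^(78.959/10)+10^(77.153/10)) = 81.16 dB SPL.

81.16 dB SPL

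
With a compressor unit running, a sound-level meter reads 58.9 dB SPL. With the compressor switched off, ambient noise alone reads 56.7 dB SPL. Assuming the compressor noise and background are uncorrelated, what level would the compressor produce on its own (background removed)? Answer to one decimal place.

54.9 dB SPL

Remove the background by subtracting linear intensities:
L_src = 10·log₁₀(10^(58.9/10) − 10^(56.7/10)) = 10·log₁₀(308500) = 54.9 dB SPL.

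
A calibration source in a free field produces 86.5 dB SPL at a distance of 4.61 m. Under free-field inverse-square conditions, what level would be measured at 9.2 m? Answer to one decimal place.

Free-field point source: level drops by 20·log₁₀ of the distance ratio.
ΔL = −20·log₁₀(9.2/4.61) = -6.00 dB, so L₂ = 86.5 + (-6.00) = 80.5 dB SPL.

80.5 dB SPL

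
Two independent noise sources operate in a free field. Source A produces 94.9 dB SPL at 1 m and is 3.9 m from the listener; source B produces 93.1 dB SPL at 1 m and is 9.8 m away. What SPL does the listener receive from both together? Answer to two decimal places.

At the listener: L_A = 94.9 − 20·log₁₀(3.9) = 83.079 dB; L_B = 93.1 − 20·log₁₀(9.8) = 73.275 dB.
Combined: 10·log₁₀(10^(83.079/10)+10^(73.275/10)) = 83.51 dB SPL.

83.51 dB SPL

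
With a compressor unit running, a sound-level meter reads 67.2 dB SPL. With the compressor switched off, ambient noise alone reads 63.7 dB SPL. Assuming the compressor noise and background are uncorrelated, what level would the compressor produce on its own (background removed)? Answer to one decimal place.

64.6 dB SPL

Remove the background by subtracting linear intensities:
L_src = 10·log₁₀(10^(67.2/10) − 10^(63.7/10)) = 10·log₁₀(2904000) = 64.6 dB SPL.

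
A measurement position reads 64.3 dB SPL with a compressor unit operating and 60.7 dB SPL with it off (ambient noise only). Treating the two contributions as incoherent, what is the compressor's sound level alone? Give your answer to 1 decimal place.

61.8 dB SPL

Subtract intensities: L_src = 10·log₁₀(10^(L_total/10) − 10^(L_bg/10)).
L_src = 10·log₁₀(10^(64.3/10) − 10^(60.7/10)) = 10·log₁₀(1517000) = 61.8 dB SPL.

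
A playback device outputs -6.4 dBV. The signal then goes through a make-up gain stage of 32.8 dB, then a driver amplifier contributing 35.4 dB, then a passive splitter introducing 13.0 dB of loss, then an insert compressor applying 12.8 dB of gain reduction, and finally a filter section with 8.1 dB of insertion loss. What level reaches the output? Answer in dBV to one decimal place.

Gain stages sum in dB:
-6.4 + 32.8 + 35.4 − 13.0 − 12.8 − 8.1 = +27.9 dBV.

+27.9 dBV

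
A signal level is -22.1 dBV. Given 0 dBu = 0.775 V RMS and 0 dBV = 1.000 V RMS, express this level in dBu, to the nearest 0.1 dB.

-19.9 dBu

The offset between the scales is 20·log₁₀(0.775/1.000) = −2.214 dB.
So dBu = -22.1 + 2.214 = -19.9 dBu.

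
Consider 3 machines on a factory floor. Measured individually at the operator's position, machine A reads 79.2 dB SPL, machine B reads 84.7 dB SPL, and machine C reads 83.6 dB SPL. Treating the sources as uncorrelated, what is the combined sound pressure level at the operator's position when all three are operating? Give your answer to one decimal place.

87.8 dB SPL

Add the sources as powers (linear), then convert back to dB:
L_total = 10·log₁₀(10^(79.2/10) + 10^(84.7/10) + 10^(83.6/10)) = 10·log₁₀(607400000) = 87.8 dB SPL.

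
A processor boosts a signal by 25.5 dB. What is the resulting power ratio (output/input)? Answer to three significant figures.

355

Power ratio = 10^(dB/10).
10^(25.5/10) = 10^(2.550) = 355.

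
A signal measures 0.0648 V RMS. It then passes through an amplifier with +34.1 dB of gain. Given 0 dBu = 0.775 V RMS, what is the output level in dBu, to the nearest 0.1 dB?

+12.5 dBu

Input level: 20·log₁₀(0.0648/0.775) = -21.55 dBu.
Output: -21.55 + 34.1 = +12.5 dBu.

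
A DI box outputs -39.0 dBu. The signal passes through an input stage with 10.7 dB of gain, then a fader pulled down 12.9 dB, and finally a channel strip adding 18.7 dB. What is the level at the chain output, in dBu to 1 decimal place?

-22.5 dBu

Gain stages sum in dB:
-39.0 + 10.7 − 12.9 + 18.7 = -22.5 dBu.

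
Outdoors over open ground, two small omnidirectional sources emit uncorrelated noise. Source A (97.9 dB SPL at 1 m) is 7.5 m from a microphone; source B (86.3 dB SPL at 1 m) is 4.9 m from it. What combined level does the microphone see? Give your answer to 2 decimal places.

At the listener: L_A = 97.9 − 20·log₁₀(7.5) = 80.399 dB; L_B = 86.3 − 20·log₁₀(4.9) = 72.496 dB.
Combined: 10·log₁₀(10^(80.399/10)+10^(72.496/10)) = 81.05 dB SPL.

81.05 dB SPL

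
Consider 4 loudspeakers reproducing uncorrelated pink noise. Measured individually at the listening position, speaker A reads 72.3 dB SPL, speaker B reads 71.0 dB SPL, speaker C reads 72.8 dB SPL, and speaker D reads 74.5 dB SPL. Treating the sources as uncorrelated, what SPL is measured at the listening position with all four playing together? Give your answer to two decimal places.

78.85 dB SPL

Uncorrelated sources add in intensity (power), not in dB.
L_total = 10·log₁₀(10^(72.3/10) + 10^(71.0/10) + 10^(72.8/10) + 10^(74.5/10)) = 10·log₁₀(76810000) = 78.85 dB SPL.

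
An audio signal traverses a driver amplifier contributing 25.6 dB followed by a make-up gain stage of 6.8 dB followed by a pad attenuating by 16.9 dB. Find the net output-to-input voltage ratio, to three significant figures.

5.96

Net gain = 25.6 + 6.8 + (−16.9) = 15.5 dB.
Voltage ratio = 10^(15.5/20) = 5.96.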